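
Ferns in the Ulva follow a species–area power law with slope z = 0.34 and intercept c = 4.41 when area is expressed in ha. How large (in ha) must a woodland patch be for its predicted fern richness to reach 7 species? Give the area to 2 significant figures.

7 = 4.41 × A^0.34  ⇒  A^0.34 = 7/4.41 = 1.587
ln A = ln(1.587) / 0.34 = 0.4620 / 0.34 = 1.3589
A = e^1.3589 ≈ 3.892 ha

3.9 ha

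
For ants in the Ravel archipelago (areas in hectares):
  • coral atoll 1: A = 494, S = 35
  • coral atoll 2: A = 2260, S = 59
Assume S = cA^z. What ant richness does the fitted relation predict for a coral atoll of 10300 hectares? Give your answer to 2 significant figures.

99

z = ln(59/35) / ln(2260/494) = 0.5222 / 1.5206 = 0.3434
c = 35 / 494^0.3434 = 35 / 8.415 = 4.159
S₃ = 4.159 × 10300^0.3434 = 4.159 × 23.88 ≈ 99.33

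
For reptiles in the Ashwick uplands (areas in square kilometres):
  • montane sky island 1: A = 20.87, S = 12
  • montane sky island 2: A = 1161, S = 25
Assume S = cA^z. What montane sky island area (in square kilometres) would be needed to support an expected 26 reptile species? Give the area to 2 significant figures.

1400 square kilometres

z = ln(25/12) / ln(1161/20.87) = 0.7340 / 4.0187 = 0.1826
c = 12 / 20.87^0.1826 = 12 / 1.742 = 6.889
A = (26/6.889)^(1/0.1826) ⇒ ln A = ln(3.774)/0.1826 = 7.2718
A = e^7.2718 ≈ 1439 square kilometres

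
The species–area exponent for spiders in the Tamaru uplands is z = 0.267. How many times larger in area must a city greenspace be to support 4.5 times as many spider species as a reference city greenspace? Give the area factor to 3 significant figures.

(A₂/A₁)^0.267 = 4.5, so A₂/A₁ = 4.5^(1/0.267) = 4.5^3.745
ln(A₂/A₁) = ln 4.5 / 0.267 = 1.5041 / 0.267 = 5.6332
A₂/A₁ = e^5.6332 ≈ 279.6

280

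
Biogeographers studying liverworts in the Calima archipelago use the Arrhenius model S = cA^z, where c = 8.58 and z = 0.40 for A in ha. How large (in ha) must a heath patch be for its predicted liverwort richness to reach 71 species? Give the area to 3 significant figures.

71 = 8.58 × A^0.4  ⇒  A^0.4 = 71/8.58 = 8.275
ln A = ln(8.275) / 0.4 = 2.1132 / 0.4 = 5.2831
A = e^5.2831 ≈ 197 ha

197 ha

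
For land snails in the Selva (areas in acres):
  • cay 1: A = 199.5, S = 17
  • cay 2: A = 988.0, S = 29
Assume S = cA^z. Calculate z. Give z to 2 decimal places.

0.33

Taking logs: ln S = ln c + z ln A, so z = (ln S₂ − ln S₁)/(ln A₂ − ln A₁).
z = ln(29/17) / ln(988/199.5) = ln(1.706) / ln(4.952) = 0.5341 / 1.5999 = 0.3338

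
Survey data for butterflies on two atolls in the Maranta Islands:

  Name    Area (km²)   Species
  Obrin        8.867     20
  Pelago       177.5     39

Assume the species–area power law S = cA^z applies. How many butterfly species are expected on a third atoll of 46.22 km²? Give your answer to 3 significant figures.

z = ln(39/20) / ln(177.5/8.867) = 0.6678 / 2.9966 = 0.2229
c = 20 / 8.867^0.2229 = 20 / 1.626 = 12.3
S₃ = 12.3 × 46.22^0.2229 = 12.3 × 2.35 ≈ 28.9

28.9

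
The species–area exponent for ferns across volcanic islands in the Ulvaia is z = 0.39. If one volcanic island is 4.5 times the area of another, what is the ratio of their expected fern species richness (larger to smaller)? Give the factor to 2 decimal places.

S₂/S₁ = (A₂/A₁)^z = 4.5^0.39
ln(S₂/S₁) = 0.39 × ln 4.5 = 0.39 × 1.5041 = 0.5866
S₂/S₁ = e^0.5866 ≈ 1.798

1.80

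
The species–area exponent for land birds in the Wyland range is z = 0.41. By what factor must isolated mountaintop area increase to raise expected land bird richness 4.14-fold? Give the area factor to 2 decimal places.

31.98

(A₂/A₁)^0.41 = 4.14, so A₂/A₁ = 4.14^(1/0.41) = 4.14^2.439
ln(A₂/A₁) = ln 4.14 / 0.41 = 1.4207 / 0.41 = 3.4651
A₂/A₁ = e^3.4651 ≈ 31.98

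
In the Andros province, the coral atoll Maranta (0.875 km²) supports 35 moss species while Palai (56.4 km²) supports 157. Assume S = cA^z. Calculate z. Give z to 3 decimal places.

0.360

Taking logs: ln S = ln c + z ln A, so z = (ln S₂ − ln S₁)/(ln A₂ − ln A₁).
z = ln(157/35) / ln(56.4/0.875) = ln(4.486) / ln(64.46) = 1.5009 / 4.1660 = 0.3603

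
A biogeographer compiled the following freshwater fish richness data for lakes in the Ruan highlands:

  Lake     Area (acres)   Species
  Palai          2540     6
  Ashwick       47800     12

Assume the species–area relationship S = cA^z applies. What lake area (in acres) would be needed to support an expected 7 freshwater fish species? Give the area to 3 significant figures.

4880 acres

z = ln(12/6) / ln(47800/2540) = 0.6931 / 2.9349 = 0.2362
c = 6 / 2540^0.2362 = 6 / 6.37 = 0.9419
A = (7/0.9419)^(1/0.2362) ⇒ ln A = ln(7.432)/0.2362 = 8.4926
A = e^8.4926 ≈ 4879 acres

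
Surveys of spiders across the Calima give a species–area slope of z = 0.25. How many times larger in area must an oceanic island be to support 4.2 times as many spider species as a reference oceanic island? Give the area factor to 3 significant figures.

(A₂/A₁)^0.25 = 4.2, so A₂/A₁ = 4.2^(1/0.25) = 4.2^4
ln(A₂/A₁) = ln 4.2 / 0.25 = 1.4351 / 0.25 = 5.7403
A₂/A₁ = e^5.7403 ≈ 311.2

311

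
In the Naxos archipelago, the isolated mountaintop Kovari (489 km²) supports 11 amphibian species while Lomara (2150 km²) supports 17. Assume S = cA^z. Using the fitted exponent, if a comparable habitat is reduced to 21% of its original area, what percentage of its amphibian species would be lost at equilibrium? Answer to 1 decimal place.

z = ln(17/11) / ln(2150/489) = 0.4353 / 1.4809 = 0.2940
S_new/S_old = (A_new/A_old)^z = 0.21^0.2940 = exp(0.2940 × -1.5606) = 0.6321
Fraction lost = 1 − 0.6321 = 0.3679

36.8%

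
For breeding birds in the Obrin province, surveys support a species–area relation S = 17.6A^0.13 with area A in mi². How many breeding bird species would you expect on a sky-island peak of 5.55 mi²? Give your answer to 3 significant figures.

22.0

S = 17.6 × 5.55^0.13 = 17.6 × 1.25 ≈ 21.99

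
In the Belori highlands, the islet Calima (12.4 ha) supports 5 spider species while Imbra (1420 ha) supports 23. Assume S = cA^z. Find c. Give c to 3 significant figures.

z = ln(S₂/S₁) / ln(A₂/A₁) = ln(23/5) / ln(1420/12.4) = 1.5261 / 4.7407 = 0.3219
c = S₁ / A₁^z = 5 / 12.4^0.3219 = 5 / 2.249 = 2.223

2.22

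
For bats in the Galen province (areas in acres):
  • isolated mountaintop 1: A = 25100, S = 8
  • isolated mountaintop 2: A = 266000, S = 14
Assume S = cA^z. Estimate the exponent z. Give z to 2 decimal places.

0.24

Taking logs: ln S = ln c + z ln A, so z = (ln S₂ − ln S₁)/(ln A₂ − ln A₁).
z = ln(14/8) / ln(266000/25100) = ln(1.75) / ln(10.6) = 0.5596 / 2.3606 = 0.2371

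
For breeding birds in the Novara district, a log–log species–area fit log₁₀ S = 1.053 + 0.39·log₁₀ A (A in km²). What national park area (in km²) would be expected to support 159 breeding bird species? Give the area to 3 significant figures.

159 = 11.3 × A^0.39  ⇒  A^0.39 = 159/11.3 = 14.07
ln A = ln(14.07) / 0.39 = 2.6443 / 0.39 = 6.7802
A = e^6.7802 ≈ 880.3 km²

880 km²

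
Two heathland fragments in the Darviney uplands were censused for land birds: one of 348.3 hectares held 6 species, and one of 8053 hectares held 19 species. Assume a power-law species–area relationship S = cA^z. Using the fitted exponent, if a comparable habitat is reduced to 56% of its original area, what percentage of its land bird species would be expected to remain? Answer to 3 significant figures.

80.8%

z = ln(19/6) / ln(8053/348.3) = 1.1527 / 3.1407 = 0.3670
S_new/S_old = (A_new/A_old)^z = 0.56^0.3670 = exp(0.3670 × -0.5798) = 0.8083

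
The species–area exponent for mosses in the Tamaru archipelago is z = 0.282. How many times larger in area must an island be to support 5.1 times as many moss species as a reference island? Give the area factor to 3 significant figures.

(A₂/A₁)^0.282 = 5.1, so A₂/A₁ = 5.1^(1/0.282) = 5.1^3.546
ln(A₂/A₁) = ln 5.1 / 0.282 = 1.6292 / 0.282 = 5.7774
A₂/A₁ = e^5.7774 ≈ 322.9

323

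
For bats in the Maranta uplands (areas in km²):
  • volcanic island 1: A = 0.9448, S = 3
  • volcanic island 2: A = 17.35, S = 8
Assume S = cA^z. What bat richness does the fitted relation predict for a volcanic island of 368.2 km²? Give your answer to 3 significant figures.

22.4

z = ln(8/3) / ln(17.35/0.9448) = 0.9808 / 2.9104 = 0.3370
c = 3 / 0.9448^0.3370 = 3 / 0.981 = 3.058
S₃ = 3.058 × 368.2^0.3370 = 3.058 × 7.325 ≈ 22.4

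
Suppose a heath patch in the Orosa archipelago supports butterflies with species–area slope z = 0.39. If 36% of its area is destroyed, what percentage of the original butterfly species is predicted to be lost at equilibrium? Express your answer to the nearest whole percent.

S_new/S_old = (A_new/A_old)^z = 0.64^0.39
= exp(0.39 × ln 0.64) = exp(0.39 × -0.4463) = exp(-0.1741) ≈ 0.8403
Fraction lost = 1 − 0.8403 = 0.1597

16%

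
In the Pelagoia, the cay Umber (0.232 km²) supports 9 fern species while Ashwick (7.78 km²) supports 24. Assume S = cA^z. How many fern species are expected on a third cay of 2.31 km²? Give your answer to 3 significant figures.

17.1

z = ln(24/9) / ln(7.78/0.232) = 0.9808 / 3.5126 = 0.2792
c = 9 / 0.232^0.2792 = 9 / 0.665 = 13.53
S₃ = 13.53 × 2.31^0.2792 = 13.53 × 1.263 ≈ 17.1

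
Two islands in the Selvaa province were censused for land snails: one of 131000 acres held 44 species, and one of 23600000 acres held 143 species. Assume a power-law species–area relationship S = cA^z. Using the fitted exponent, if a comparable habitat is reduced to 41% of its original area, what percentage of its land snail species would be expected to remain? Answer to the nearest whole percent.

82%

z = ln(143/44) / ln(23600000/131000) = 1.1787 / 5.1938 = 0.2269
S_new/S_old = (A_new/A_old)^z = 0.41^0.2269 = exp(0.2269 × -0.8916) = 0.8168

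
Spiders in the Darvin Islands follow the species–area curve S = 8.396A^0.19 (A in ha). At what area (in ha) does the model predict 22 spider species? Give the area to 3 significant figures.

159 ha

22 = 8.396 × A^0.19  ⇒  A^0.19 = 22/8.396 = 2.62
ln A = ln(2.62) / 0.19 = 0.9633 / 0.19 = 5.0699
A = e^5.0699 ≈ 159.2 ha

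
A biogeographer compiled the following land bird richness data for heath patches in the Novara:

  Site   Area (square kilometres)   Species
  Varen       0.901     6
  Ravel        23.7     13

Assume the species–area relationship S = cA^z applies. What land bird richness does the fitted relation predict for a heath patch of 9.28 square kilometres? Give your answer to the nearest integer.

z = ln(13/6) / ln(23.7/0.901) = 0.7732 / 3.2697 = 0.2365
c = 6 / 0.901^0.2365 = 6 / 0.9756 = 6.15
S₃ = 6.15 × 9.28^0.2365 = 6.15 × 1.694 ≈ 10.41

10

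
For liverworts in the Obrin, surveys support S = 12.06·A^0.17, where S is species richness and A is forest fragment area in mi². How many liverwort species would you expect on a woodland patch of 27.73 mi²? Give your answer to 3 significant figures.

21.2

S = 12.06 × 27.73^0.17
ln S = ln 12.06 + 0.17 × ln 27.73 = 2.4899 + 0.17 × 3.3225 = 3.0547
S = e^3.0547 ≈ 21.22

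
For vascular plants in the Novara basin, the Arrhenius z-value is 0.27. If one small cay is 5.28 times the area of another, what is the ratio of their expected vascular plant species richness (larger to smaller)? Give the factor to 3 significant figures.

1.57

S₂/S₁ = (A₂/A₁)^z = 5.28^0.27
ln(S₂/S₁) = 0.27 × ln 5.28 = 0.27 × 1.6639 = 0.4493
S₂/S₁ = e^0.4493 ≈ 1.567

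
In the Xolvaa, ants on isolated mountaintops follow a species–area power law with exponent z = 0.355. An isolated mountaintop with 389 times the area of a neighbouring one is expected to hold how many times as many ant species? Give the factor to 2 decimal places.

8.31

S₂/S₁ = (A₂/A₁)^z = 389^0.355
ln(S₂/S₁) = 0.355 × ln 389 = 0.355 × 5.9636 = 2.1171
S₂/S₁ = e^2.1171 ≈ 8.307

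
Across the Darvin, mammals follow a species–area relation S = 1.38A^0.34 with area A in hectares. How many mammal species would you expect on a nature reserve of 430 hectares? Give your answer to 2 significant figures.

S = 1.38 × 430^0.34
ln S = ln 1.38 + 0.34 × ln 430 = 0.3221 + 0.34 × 6.0638 = 2.3838
S = e^2.3838 ≈ 10.85

11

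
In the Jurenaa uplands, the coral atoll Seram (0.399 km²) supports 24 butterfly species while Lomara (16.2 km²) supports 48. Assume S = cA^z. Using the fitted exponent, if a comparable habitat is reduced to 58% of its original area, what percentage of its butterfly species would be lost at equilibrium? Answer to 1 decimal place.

9.7%

z = ln(48/24) / ln(16.2/0.399) = 0.6931 / 3.7038 = 0.1871
S_new/S_old = (A_new/A_old)^z = 0.58^0.1871 = exp(0.1871 × -0.5447) = 0.9031
Fraction lost = 1 − 0.9031 = 0.09692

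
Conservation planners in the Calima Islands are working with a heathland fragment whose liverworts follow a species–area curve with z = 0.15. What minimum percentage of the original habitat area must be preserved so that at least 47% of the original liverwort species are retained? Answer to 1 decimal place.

Need (A_new/A_old)^0.15 = 0.47, so A_new/A_old = 0.47^(1/0.15) = 0.47^6.667
ln(A_new/A_old) = ln 0.47 / 0.15 = -0.7550 / 0.15 = -5.0335
A_new/A_old = e^-5.0335 ≈ 0.006516

0.7%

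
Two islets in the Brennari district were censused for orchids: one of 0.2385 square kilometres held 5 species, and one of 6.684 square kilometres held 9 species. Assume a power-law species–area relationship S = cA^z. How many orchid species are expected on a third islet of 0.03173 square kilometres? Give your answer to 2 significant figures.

3.5

z = ln(9/5) / ln(6.684/0.2385) = 0.5878 / 3.3331 = 0.1763
c = 5 / 0.2385^0.1763 = 5 / 0.7766 = 6.438
S₃ = 6.438 × 0.03173^0.1763 = 6.438 × 0.5442 ≈ 3.503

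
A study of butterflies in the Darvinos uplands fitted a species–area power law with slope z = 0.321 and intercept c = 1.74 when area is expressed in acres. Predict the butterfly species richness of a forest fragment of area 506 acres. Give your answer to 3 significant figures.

12.8

S = 1.74 × 506^0.321
ln S = ln 1.74 + 0.321 × ln 506 = 0.5539 + 0.321 × 6.2265 = 2.5526
S = e^2.5526 ≈ 12.84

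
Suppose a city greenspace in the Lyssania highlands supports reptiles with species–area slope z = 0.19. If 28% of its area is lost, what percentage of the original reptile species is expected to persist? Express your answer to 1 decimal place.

S_new/S_old = (A_new/A_old)^z = 0.72^0.19
= exp(0.19 × ln 0.72) = exp(0.19 × -0.3285) = exp(-0.0624) ≈ 0.9395

93.9%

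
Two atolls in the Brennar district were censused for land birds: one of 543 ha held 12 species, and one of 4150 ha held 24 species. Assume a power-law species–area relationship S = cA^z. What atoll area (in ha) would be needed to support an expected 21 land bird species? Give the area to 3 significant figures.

2800 ha

z = ln(24/12) / ln(4150/543) = 0.6931 / 2.0338 = 0.3408
c = 12 / 543^0.3408 = 12 / 8.552 = 1.403
A = (21/1.403)^(1/0.3408) ⇒ ln A = ln(14.97)/0.3408 = 7.9391
A = e^7.9391 ≈ 2805 ha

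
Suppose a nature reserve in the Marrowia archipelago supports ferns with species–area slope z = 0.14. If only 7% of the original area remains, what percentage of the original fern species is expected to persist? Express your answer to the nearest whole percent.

S_new/S_old = (A_new/A_old)^z = 0.07^0.14
= exp(0.14 × ln 0.07) = exp(0.14 × -2.6593) = exp(-0.3723) ≈ 0.6891

69%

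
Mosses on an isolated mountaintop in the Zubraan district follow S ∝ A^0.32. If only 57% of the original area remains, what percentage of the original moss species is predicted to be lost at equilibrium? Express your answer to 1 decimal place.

16.5%

S_new/S_old = (A_new/A_old)^z = 0.57^0.32
= exp(0.32 × ln 0.57) = exp(0.32 × -0.5621) = exp(-0.1799) ≈ 0.8354
Fraction lost = 1 − 0.8354 = 0.1646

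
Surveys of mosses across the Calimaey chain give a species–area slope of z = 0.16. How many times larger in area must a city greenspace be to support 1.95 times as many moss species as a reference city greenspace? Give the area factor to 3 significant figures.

65.0

(A₂/A₁)^0.16 = 1.95, so A₂/A₁ = 1.95^(1/0.16) = 1.95^6.25
ln(A₂/A₁) = ln 1.95 / 0.16 = 0.6678 / 0.16 = 4.1739
A₂/A₁ = e^4.1739 ≈ 64.97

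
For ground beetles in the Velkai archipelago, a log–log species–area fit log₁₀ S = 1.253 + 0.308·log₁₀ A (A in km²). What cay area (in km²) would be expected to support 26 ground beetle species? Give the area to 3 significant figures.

3.36 km²

26 = 17.91 × A^0.308  ⇒  A^0.308 = 26/17.91 = 1.452
ln A = ln(1.452) / 0.308 = 0.3730 / 0.308 = 1.2109
A = e^1.2109 ≈ 3.357 km²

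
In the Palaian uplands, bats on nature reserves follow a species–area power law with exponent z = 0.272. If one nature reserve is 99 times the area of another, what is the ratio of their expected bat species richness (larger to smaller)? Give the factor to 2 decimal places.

S₂/S₁ = (A₂/A₁)^z = 99^0.272
ln(S₂/S₁) = 0.272 × ln 99 = 0.272 × 4.5951 = 1.2499
S₂/S₁ = e^1.2499 ≈ 3.49

3.49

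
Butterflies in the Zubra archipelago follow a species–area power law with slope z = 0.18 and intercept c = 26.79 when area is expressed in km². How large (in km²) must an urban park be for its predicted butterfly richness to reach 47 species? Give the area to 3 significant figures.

47 = 26.79 × A^0.18  ⇒  A^0.18 = 47/26.79 = 1.754
ln A = ln(1.754) / 0.18 = 0.5621 / 0.18 = 3.1229
A = e^3.1229 ≈ 22.71 km²

22.7 km²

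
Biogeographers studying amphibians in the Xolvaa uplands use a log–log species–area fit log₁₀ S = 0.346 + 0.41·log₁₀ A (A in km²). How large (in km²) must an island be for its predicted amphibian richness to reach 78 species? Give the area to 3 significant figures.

78 = 2.218 × A^0.41  ⇒  A^0.41 = 78/2.218 = 35.16
ln A = ln(35.16) / 0.41 = 3.5600 / 0.41 = 8.6830
A = e^8.6830 ≈ 5902 km²

5900 km²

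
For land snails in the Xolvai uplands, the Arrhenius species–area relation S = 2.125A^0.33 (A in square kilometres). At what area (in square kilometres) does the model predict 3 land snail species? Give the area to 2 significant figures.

3 = 2.125 × A^0.33  ⇒  A^0.33 = 3/2.125 = 1.412
ln A = ln(1.412) / 0.33 = 0.3448 / 0.33 = 1.0450
A = e^1.0450 ≈ 2.843 square kilometres

2.8 square kilometres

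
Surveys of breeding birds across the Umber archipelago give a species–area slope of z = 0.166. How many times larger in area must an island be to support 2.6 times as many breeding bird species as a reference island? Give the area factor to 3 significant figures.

(A₂/A₁)^0.166 = 2.6, so A₂/A₁ = 2.6^(1/0.166) = 2.6^6.024
ln(A₂/A₁) = ln 2.6 / 0.166 = 0.9555 / 0.166 = 5.7561
A₂/A₁ = e^5.7561 ≈ 316.1

316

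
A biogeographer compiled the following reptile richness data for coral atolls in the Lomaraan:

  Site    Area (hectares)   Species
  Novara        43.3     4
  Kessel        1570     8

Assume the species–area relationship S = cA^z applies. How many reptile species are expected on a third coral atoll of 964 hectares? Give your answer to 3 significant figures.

z = ln(8/4) / ln(1570/43.3) = 0.6931 / 3.5907 = 0.1930
c = 4 / 43.3^0.1930 = 4 / 2.07 = 1.933
S₃ = 1.933 × 964^0.1930 = 1.933 × 3.767 ≈ 7.281

7.28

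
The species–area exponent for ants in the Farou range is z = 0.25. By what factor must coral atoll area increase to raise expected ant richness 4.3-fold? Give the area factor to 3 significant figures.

342

(A₂/A₁)^0.25 = 4.3, so A₂/A₁ = 4.3^(1/0.25) = 4.3^4
ln(A₂/A₁) = ln 4.3 / 0.25 = 1.4586 / 0.25 = 5.8345
A₂/A₁ = e^5.8345 ≈ 341.9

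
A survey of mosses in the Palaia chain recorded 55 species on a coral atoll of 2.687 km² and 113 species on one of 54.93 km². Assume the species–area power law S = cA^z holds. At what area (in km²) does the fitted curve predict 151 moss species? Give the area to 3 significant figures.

z = ln(113/55) / ln(54.93/2.687) = 0.7201 / 3.0176 = 0.2386
c = 55 / 2.687^0.2386 = 55 / 1.266 = 43.44
A = (151/43.44)^(1/0.2386) ⇒ ln A = ln(3.476)/0.2386 = 5.2210
A = e^5.2210 ≈ 185.1 km²

185 km²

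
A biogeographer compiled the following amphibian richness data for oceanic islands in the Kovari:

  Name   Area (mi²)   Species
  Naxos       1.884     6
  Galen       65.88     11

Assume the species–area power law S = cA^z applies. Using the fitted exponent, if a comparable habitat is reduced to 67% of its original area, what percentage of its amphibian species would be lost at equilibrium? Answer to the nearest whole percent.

z = ln(11/6) / ln(65.88/1.884) = 0.6061 / 3.5544 = 0.1705
S_new/S_old = (A_new/A_old)^z = 0.67^0.1705 = exp(0.1705 × -0.4005) = 0.934
Fraction lost = 1 − 0.934 = 0.06601

7%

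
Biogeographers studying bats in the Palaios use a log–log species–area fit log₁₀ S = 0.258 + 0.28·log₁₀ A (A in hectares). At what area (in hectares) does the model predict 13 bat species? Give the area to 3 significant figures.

13 = 1.811 × A^0.28  ⇒  A^0.28 = 13/1.811 = 7.177
ln A = ln(7.177) / 0.28 = 1.9709 / 0.28 = 7.0389
A = e^7.0389 ≈ 1140 hectares

1140 hectares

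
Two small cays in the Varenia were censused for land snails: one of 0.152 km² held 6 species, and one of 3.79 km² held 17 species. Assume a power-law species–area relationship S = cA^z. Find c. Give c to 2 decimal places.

11.04

z = ln(S₂/S₁) / ln(A₂/A₁) = ln(17/6) / ln(3.79/0.152) = 1.0415 / 3.2162 = 0.3238
c = S₁ / A₁^z = 6 / 0.152^0.3238 = 6 / 0.5433 = 11.04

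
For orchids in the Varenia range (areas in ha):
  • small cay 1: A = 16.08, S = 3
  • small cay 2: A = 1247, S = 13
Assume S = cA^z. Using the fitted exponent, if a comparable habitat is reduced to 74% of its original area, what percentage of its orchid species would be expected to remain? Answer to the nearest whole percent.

z = ln(13/3) / ln(1247/16.08) = 1.4663 / 4.3509 = 0.3370
S_new/S_old = (A_new/A_old)^z = 0.74^0.3370 = exp(0.3370 × -0.3011) = 0.9035

90%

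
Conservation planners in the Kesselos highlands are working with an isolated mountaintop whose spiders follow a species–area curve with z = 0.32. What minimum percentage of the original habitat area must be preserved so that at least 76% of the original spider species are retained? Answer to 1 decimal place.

42.4%

Need (A_new/A_old)^0.32 = 0.76, so A_new/A_old = 0.76^(1/0.32) = 0.76^3.125
ln(A_new/A_old) = ln 0.76 / 0.32 = -0.2744 / 0.32 = -0.8576
A_new/A_old = e^-0.8576 ≈ 0.4242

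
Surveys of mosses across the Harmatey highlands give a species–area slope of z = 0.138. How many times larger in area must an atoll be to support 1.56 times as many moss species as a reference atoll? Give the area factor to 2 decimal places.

25.09

(A₂/A₁)^0.138 = 1.56, so A₂/A₁ = 1.56^(1/0.138) = 1.56^7.246
ln(A₂/A₁) = ln 1.56 / 0.138 = 0.4447 / 0.138 = 3.2224
A₂/A₁ = e^3.2224 ≈ 25.09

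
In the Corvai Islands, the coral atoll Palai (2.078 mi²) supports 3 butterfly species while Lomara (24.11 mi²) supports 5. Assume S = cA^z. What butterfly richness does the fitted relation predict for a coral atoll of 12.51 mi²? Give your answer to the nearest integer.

z = ln(5/3) / ln(24.11/2.078) = 0.5108 / 2.4512 = 0.2084
c = 3 / 2.078^0.2084 = 3 / 1.165 = 2.576
S₃ = 2.576 × 12.51^0.2084 = 2.576 × 1.693 ≈ 4.361

4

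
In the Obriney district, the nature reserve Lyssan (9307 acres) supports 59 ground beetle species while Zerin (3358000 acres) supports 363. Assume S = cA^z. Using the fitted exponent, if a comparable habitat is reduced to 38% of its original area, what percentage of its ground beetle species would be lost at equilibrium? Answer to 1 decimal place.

25.8%

z = ln(363/59) / ln(3358000/9307) = 1.8169 / 5.8883 = 0.3086
S_new/S_old = (A_new/A_old)^z = 0.38^0.3086 = exp(0.3086 × -0.9676) = 0.7419
Fraction lost = 1 − 0.7419 = 0.2581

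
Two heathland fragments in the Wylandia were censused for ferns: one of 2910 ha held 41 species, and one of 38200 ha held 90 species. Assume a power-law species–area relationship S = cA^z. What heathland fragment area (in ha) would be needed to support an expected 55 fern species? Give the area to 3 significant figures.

7620 ha

z = ln(90/41) / ln(38200/2910) = 0.7862 / 2.5747 = 0.3054
c = 41 / 2910^0.3054 = 41 / 11.42 = 3.589
A = (55/3.589)^(1/0.3054) ⇒ ln A = ln(15.32)/0.3054 = 8.9379
A = e^8.9379 ≈ 7615 ha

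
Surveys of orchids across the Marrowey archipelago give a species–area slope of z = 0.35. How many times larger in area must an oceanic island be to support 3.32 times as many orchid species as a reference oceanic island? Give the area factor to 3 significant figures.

(A₂/A₁)^0.35 = 3.32, so A₂/A₁ = 3.32^(1/0.35) = 3.32^2.857
ln(A₂/A₁) = ln 3.32 / 0.35 = 1.2000 / 0.35 = 3.4285
A₂/A₁ = e^3.4285 ≈ 30.83

30.8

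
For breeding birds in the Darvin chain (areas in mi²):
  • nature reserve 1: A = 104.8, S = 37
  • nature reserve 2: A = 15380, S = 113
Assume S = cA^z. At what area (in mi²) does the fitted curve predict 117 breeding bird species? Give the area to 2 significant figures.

z = ln(113/37) / ln(15380/104.8) = 1.1165 / 4.9888 = 0.2238
c = 37 / 104.8^0.2238 = 37 / 2.832 = 13.06
A = (117/13.06)^(1/0.2238) ⇒ ln A = ln(8.956)/0.2238 = 9.7963
A = e^9.7963 ≈ 17966 mi²

18000 mi²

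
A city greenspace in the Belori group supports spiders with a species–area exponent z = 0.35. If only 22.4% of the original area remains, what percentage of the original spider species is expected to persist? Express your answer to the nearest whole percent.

59%

S_new/S_old = (A_new/A_old)^z = 0.224^0.35
= exp(0.35 × ln 0.224) = exp(0.35 × -1.4961) = exp(-0.5236) ≈ 0.5924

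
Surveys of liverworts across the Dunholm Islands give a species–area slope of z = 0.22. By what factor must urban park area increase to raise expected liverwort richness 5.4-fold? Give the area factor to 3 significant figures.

2130

(A₂/A₁)^0.22 = 5.4, so A₂/A₁ = 5.4^(1/0.22) = 5.4^4.545
ln(A₂/A₁) = ln 5.4 / 0.22 = 1.6864 / 0.22 = 7.6654
A₂/A₁ = e^7.6654 ≈ 2133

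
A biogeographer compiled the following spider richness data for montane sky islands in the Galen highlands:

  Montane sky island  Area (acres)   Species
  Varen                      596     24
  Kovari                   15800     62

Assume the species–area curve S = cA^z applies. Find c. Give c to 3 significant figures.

z = ln(S₂/S₁) / ln(A₂/A₁) = ln(62/24) / ln(15800/596) = 0.9491 / 3.2775 = 0.2896
c = S₁ / A₁^z = 24 / 596^0.2896 = 24 / 6.363 = 3.772

3.77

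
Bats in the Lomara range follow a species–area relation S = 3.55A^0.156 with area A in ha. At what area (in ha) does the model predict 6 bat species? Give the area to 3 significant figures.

6 = 3.55 × A^0.156  ⇒  A^0.156 = 6/3.55 = 1.69
ln A = ln(1.69) / 0.156 = 0.5248 / 0.156 = 3.3642
A = e^3.3642 ≈ 28.91 ha

28.9 ha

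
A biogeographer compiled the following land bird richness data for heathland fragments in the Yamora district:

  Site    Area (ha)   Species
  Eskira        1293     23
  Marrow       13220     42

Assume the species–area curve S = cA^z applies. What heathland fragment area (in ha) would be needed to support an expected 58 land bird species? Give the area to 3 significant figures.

46000 ha

z = ln(42/23) / ln(13220/1293) = 0.6022 / 2.3248 = 0.2590
c = 23 / 1293^0.2590 = 23 / 6.397 = 3.595
A = (58/3.595)^(1/0.2590) ⇒ ln A = ln(16.13)/0.2590 = 10.7356
A = e^10.7356 ≈ 45963 ha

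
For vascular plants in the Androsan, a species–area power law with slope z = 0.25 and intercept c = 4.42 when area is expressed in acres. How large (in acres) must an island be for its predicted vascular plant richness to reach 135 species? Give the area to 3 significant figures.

870000 acres

135 = 4.42 × A^0.25  ⇒  A^0.25 = 135/4.42 = 30.54
ln A = ln(30.54) / 0.25 = 3.4191 / 0.25 = 13.6765
A = e^13.6765 ≈ 870254 acres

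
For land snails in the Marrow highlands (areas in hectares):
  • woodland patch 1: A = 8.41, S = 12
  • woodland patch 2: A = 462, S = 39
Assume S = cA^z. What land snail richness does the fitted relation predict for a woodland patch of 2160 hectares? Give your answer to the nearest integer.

61

z = ln(39/12) / ln(462/8.41) = 1.1787 / 4.0061 = 0.2942
c = 12 / 8.41^0.2942 = 12 / 1.871 = 6.414
S₃ = 6.414 × 2160^0.2942 = 6.414 × 9.573 ≈ 61.39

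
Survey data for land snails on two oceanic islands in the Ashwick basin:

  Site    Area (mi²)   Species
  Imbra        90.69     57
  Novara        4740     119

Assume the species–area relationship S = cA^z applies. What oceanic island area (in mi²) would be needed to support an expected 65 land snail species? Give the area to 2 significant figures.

180 mi²

z = ln(119/57) / ln(4740/90.69) = 0.7361 / 3.9563 = 0.1860
c = 57 / 90.69^0.1860 = 57 / 2.313 = 24.64
A = (65/24.64)^(1/0.1860) ⇒ ln A = ln(2.638)/0.1860 = 5.2134
A = e^5.2134 ≈ 183.7 mi²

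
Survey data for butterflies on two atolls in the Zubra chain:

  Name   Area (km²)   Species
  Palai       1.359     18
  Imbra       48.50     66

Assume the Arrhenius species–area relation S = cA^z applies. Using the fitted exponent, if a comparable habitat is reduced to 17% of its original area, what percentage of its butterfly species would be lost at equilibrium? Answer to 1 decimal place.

47.5%

z = ln(66/18) / ln(48.5/1.359) = 1.2993 / 3.5748 = 0.3635
S_new/S_old = (A_new/A_old)^z = 0.17^0.3635 = exp(0.3635 × -1.7720) = 0.5252
Fraction lost = 1 − 0.5252 = 0.4748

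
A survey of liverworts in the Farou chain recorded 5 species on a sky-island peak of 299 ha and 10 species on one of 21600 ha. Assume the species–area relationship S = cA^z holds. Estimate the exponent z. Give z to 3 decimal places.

0.162

Taking logs: ln S = ln c + z ln A, so z = (ln S₂ − ln S₁)/(ln A₂ − ln A₁).
z = ln(10/5) / ln(21600/299) = ln(2) / ln(72.24) = 0.6931 / 4.2800 = 0.1620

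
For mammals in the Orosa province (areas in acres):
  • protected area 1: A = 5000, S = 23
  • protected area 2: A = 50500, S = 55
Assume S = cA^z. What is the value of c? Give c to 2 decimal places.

0.93

z = ln(S₂/S₁) / ln(A₂/A₁) = ln(55/23) / ln(50500/5000) = 0.8718 / 2.3125 = 0.3770
c = S₁ / A₁^z = 23 / 5000^0.3770 = 23 / 24.8 = 0.9272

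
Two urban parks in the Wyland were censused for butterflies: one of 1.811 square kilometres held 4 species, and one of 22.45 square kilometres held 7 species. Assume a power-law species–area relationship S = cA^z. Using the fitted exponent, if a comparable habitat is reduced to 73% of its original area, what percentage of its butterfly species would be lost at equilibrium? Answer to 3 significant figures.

6.76%

z = ln(7/4) / ln(22.45/1.811) = 0.5596 / 2.5174 = 0.2223
S_new/S_old = (A_new/A_old)^z = 0.73^0.2223 = exp(0.2223 × -0.3147) = 0.9324
Fraction lost = 1 − 0.9324 = 0.06757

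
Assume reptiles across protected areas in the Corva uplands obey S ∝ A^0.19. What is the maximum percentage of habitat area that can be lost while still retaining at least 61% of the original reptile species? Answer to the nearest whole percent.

Need (A_new/A_old)^0.19 = 0.61, so A_new/A_old = 0.61^(1/0.19) = 0.61^5.263
ln(A_new/A_old) = ln 0.61 / 0.19 = -0.4943 / 0.19 = -2.6016
A_new/A_old = e^-2.6016 ≈ 0.07416
Fraction that can be lost = 1 − 0.07416 = 0.9258

93%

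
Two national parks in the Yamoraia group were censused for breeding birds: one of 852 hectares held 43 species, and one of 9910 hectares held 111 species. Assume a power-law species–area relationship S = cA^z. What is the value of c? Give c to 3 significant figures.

z = ln(S₂/S₁) / ln(A₂/A₁) = ln(111/43) / ln(9910/852) = 0.9483 / 2.4537 = 0.3865
c = S₁ / A₁^z = 43 / 852^0.3865 = 43 / 13.57 = 3.169

3.17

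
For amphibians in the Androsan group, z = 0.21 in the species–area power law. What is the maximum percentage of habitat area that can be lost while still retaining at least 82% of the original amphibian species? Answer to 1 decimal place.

61.1%

Need (A_new/A_old)^0.21 = 0.82, so A_new/A_old = 0.82^(1/0.21) = 0.82^4.762
ln(A_new/A_old) = ln 0.82 / 0.21 = -0.1985 / 0.21 = -0.9450
A_new/A_old = e^-0.9450 ≈ 0.3887
Fraction that can be lost = 1 − 0.3887 = 0.6113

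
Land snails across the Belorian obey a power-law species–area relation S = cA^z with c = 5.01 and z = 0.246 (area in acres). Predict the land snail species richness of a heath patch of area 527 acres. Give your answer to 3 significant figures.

S = 5.01 × 527^0.246
ln S = ln 5.01 + 0.246 × ln 527 = 1.6114 + 0.246 × 6.2672 = 3.1532
S = e^3.1532 ≈ 23.41

23.4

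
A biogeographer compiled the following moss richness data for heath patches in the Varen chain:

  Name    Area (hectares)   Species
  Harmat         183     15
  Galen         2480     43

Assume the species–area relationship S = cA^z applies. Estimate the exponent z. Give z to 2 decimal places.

0.40

Taking logs: ln S = ln c + z ln A, so z = (ln S₂ − ln S₁)/(ln A₂ − ln A₁).
z = ln(43/15) / ln(2480/183) = ln(2.867) / ln(13.55) = 1.0531 / 2.6065 = 0.4040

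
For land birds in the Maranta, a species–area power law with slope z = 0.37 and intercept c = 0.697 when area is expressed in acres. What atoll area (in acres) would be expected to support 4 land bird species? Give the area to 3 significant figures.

112 acres

4 = 0.697 × A^0.37  ⇒  A^0.37 = 4/0.697 = 5.739
ln A = ln(5.739) / 0.37 = 1.7473 / 0.37 = 4.7223
A = e^4.7223 ≈ 112.4 acres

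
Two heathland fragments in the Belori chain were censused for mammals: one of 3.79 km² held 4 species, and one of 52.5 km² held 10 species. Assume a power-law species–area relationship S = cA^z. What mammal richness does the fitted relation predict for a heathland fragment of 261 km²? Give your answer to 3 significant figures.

z = ln(10/4) / ln(52.5/3.79) = 0.9163 / 2.6284 = 0.3486
c = 4 / 3.79^0.3486 = 4 / 1.591 = 2.514
S₃ = 2.514 × 261^0.3486 = 2.514 × 6.958 ≈ 17.49

17.5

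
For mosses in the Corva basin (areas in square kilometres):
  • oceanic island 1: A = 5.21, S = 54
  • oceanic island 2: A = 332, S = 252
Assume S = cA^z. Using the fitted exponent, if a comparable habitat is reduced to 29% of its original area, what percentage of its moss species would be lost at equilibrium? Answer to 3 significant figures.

36.8%

z = ln(252/54) / ln(332/5.21) = 1.5404 / 4.1546 = 0.3708
S_new/S_old = (A_new/A_old)^z = 0.29^0.3708 = exp(0.3708 × -1.2379) = 0.6319
Fraction lost = 1 − 0.6319 = 0.3681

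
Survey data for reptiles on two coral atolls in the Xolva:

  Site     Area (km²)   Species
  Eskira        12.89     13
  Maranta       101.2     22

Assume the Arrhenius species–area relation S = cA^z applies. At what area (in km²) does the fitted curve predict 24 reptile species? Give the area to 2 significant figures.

z = ln(22/13) / ln(101.2/12.89) = 0.5261 / 2.0606 = 0.2553
c = 13 / 12.89^0.2553 = 13 / 1.921 = 6.768
A = (24/6.768)^(1/0.2553) ⇒ ln A = ln(3.546)/0.2553 = 4.9579
A = e^4.9579 ≈ 142.3 km²

140 km²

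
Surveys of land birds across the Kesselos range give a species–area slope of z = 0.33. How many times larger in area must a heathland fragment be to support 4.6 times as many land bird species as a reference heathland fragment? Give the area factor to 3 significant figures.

102

(A₂/A₁)^0.33 = 4.6, so A₂/A₁ = 4.6^(1/0.33) = 4.6^3.03
ln(A₂/A₁) = ln 4.6 / 0.33 = 1.5261 / 0.33 = 4.6244
A₂/A₁ = e^4.6244 ≈ 101.9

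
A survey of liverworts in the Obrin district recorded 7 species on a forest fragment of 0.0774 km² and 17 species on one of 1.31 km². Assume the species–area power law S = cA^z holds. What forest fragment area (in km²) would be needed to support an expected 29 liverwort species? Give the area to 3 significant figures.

z = ln(17/7) / ln(1.31/0.0774) = 0.8873 / 2.8288 = 0.3137
c = 7 / 0.0774^0.3137 = 7 / 0.4482 = 15.62
A = (29/15.62)^(1/0.3137) ⇒ ln A = ln(1.857)/0.3137 = 1.9727
A = e^1.9727 ≈ 7.19 km²

7.19 km²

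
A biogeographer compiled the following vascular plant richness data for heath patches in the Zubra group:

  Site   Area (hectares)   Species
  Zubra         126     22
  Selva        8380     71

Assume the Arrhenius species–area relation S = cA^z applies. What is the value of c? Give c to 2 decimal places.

5.70

z = ln(S₂/S₁) / ln(A₂/A₁) = ln(71/22) / ln(8380/126) = 1.1716 / 4.1973 = 0.2791
c = S₁ / A₁^z = 22 / 126^0.2791 = 22 / 3.857 = 5.703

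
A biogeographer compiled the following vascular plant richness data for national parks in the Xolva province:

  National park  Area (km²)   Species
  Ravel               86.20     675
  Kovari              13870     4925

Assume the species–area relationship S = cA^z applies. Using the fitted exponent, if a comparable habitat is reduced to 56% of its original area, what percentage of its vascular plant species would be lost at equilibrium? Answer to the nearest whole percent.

20%

z = ln(4925/675) / ln(13870/86.2) = 1.9874 / 5.0808 = 0.3912
S_new/S_old = (A_new/A_old)^z = 0.56^0.3912 = exp(0.3912 × -0.5798) = 0.7971
Fraction lost = 1 − 0.7971 = 0.2029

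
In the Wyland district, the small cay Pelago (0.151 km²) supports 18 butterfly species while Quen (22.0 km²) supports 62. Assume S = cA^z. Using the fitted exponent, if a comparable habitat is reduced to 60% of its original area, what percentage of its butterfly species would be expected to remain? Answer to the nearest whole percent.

z = ln(62/18) / ln(22/0.151) = 1.2368 / 4.9815 = 0.2483
S_new/S_old = (A_new/A_old)^z = 0.6^0.2483 = exp(0.2483 × -0.5108) = 0.8809

88%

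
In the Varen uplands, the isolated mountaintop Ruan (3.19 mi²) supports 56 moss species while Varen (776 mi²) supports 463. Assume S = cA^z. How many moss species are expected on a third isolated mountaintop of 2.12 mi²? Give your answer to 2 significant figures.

z = ln(463/56) / ln(776/3.19) = 2.1124 / 5.4941 = 0.3845
c = 56 / 3.19^0.3845 = 56 / 1.562 = 35.85
S₃ = 35.85 × 2.12^0.3845 = 35.85 × 1.335 ≈ 47.86

48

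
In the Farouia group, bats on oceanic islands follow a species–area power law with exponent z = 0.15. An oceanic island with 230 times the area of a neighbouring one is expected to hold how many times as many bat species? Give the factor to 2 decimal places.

2.26

S₂/S₁ = (A₂/A₁)^z = 230^0.15
ln(S₂/S₁) = 0.15 × ln 230 = 0.15 × 5.4381 = 0.8157
S₂/S₁ = e^0.8157 ≈ 2.261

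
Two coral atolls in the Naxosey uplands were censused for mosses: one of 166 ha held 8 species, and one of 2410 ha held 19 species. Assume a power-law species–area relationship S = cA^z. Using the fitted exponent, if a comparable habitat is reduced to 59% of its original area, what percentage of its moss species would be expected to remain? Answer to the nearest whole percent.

z = ln(19/8) / ln(2410/166) = 0.8650 / 2.6754 = 0.3233
S_new/S_old = (A_new/A_old)^z = 0.59^0.3233 = exp(0.3233 × -0.5276) = 0.8432

84%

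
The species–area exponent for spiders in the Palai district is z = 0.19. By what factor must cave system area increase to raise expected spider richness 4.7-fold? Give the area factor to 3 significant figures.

(A₂/A₁)^0.19 = 4.7, so A₂/A₁ = 4.7^(1/0.19) = 4.7^5.263
ln(A₂/A₁) = ln 4.7 / 0.19 = 1.5476 / 0.19 = 8.1451
A₂/A₁ = e^8.1451 ≈ 3446

3450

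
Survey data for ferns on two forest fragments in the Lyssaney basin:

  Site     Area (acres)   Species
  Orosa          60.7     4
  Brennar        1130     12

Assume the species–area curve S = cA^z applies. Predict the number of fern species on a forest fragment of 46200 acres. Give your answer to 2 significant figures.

z = ln(12/4) / ln(1130/60.7) = 1.0986 / 2.9240 = 0.3757
c = 4 / 60.7^0.3757 = 4 / 4.677 = 0.8552
S₃ = 0.8552 × 46200^0.3757 = 0.8552 × 56.57 ≈ 48.38

48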